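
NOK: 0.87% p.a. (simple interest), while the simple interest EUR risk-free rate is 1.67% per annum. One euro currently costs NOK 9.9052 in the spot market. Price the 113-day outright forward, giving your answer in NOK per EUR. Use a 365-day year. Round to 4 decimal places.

T = 113/365 years.
NOK growth factor: 1 + 0.0087×113/365 = 1.0026934.
EUR accumulates by 1 + 0.0167×113/365 = 1.0051701.
Forward (NOK per EUR) = 9.9052 × 1.0026934 / 1.0051701 = 9.880794.

9.8808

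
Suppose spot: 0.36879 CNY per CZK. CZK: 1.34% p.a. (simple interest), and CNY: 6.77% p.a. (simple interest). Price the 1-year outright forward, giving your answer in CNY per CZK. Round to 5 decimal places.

T = 1 year.
CNY growth factor: 1 + 0.0677×1 = 1.067700.
CZK accumulates by 1 + 0.0134×1 = 1.013400.
So F = 0.36879 × 1.067700 / 1.013400 = 0.3885505 (CNY/CZK).

0.38855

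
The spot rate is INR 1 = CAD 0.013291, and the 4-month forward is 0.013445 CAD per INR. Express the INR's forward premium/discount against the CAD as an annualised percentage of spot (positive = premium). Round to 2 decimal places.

T = 4/12 years.
INR trades forward at +1.15868% vs spot over the period.
×(1/T) gives 3.48% p.a.

+3.48%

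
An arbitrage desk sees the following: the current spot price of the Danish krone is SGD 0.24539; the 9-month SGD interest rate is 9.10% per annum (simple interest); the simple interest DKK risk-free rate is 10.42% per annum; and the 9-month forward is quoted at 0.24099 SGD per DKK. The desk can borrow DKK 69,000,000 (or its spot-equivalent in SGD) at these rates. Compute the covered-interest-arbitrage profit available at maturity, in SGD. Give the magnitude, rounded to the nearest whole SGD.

T = 9/12 years.
Route A — deposit DKK, sell forward: 69,000,000 × 1.078150 × 0.24099 = SGD 17,927,812.43.
Route B — convert at spot, deposit SGD: 69,000,000 × 0.24539 × 1.068250 = SGD 18,087,512.86.
The quoted forward undervalues DKK, so borrow DKK, convert to SGD at spot, deposit the SGD at 9.10%, and buy DKK forward at 0.24099 to cover the loan.
The gap between the two covered legs is SGD 159,700.

SGD 159,700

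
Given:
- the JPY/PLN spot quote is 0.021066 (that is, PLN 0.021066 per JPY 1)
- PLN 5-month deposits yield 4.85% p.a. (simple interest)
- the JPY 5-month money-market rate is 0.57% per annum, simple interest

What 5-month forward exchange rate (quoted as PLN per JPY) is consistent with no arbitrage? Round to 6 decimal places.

T = 5/12 years.
PLN growth factor: 1 + 0.0485×5/12 = 1.0202083.
JPY growth factor: 1 + 0.0057×5/12 = 1.002375.
Forward (PLN per JPY) = 0.021066 × 1.0202083 / 1.002375 = 0.02144079.

0.021441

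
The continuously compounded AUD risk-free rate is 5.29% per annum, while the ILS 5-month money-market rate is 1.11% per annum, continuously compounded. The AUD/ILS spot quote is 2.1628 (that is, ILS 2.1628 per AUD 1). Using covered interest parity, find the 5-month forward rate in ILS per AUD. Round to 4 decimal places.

2.1255

T = 5/12 years.
ILS accumulates by e^(0.0111×5/12) = 1.0046357.
AUD growth factor: e^(0.0529×5/12) = 1.0222864.
Forward (ILS per AUD) = 2.1628 × 1.0046357 / 1.0222864 = 2.125457.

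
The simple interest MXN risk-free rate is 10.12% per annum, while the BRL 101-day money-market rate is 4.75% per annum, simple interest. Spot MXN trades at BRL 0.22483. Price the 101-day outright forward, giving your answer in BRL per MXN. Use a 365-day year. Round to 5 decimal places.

T = 101/365 years.
Growth of 1 BRL over T: 1 + 0.0475×101/365 = 1.0131438.
MXN growth factor: 1 + 0.1012×101/365 = 1.0280033.
Forward (BRL per MXN) = 0.22483 × 1.0131438 / 1.0280033 = 0.2215801.

0.22158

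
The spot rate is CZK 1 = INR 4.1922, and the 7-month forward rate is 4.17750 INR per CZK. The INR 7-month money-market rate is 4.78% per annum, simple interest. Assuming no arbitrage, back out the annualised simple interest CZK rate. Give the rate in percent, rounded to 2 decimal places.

T = 7/12 years.
By CIP, F/S equals the INR-to-CZK growth ratio: 4.1775/4.1922 = 0.9964935.
The INR side grows by 1 + 0.0478×7/12 = 1.0278833.
That pins the CZK growth at 1.0315003.
r = (1.0315003 − 1)/(7/12) = 0.054001 → 5.40%.

5.40%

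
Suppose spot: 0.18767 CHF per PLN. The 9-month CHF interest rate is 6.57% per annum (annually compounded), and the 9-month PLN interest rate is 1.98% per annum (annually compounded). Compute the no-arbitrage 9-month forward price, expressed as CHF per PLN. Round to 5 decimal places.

0.19397

T = 9/12 years.
Growth of 1 CHF over T: (1 + 0.0657)^(9/12) = 1.048881.
PLN accumulates by (1 + 0.0198)^(9/12) = 1.0148135.
CIP: F = S · (grow CHF)/(grow PLN) = 0.18767 × 1.048881/1.0148135 = 0.1939701 CHF per PLN.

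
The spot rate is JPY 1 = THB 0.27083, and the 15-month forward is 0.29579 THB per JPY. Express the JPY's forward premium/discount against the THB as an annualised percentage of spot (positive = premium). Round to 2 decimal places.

+7.37%

T = 15/12 years.
(F − S)/S = (0.29579 − 0.27083)/0.27083 = 0.0921611.
Per annum: 0.0921611 / (15/12) = 0.073729 = 7.37%.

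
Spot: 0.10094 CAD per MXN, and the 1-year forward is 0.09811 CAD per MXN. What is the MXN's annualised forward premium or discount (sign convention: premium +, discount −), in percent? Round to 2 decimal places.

-2.80%

T = 1 year.
Period premium: (0.09811 − 0.10094)/0.10094 = -0.0280365.
Per annum: -0.0280365 / 1 = -0.028036 = -2.80%.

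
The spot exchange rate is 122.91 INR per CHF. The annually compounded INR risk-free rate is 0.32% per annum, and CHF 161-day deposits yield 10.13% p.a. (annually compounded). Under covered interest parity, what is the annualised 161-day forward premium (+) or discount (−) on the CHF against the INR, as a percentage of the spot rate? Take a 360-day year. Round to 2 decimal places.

T = 161/360 years.
CIP forward (INR per CHF) = 122.91 × 1.0014298/1.0440977 = 117.88718.
(F − S)/S ÷ T = (117.88718 − 122.91)/122.91/(161/360) = -0.091377 → -9.14%.

-9.14%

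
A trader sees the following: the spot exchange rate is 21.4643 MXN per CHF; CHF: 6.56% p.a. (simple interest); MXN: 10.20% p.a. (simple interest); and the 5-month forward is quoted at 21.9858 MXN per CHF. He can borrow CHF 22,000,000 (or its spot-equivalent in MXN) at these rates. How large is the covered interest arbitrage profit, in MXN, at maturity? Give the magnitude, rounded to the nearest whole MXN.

T = 5/12 years.
Route A — deposit CHF, sell forward: 22,000,000 × 1.02733333333 × 21.9858 = MXN 496,908,394.40.
Route B — convert at spot, deposit MXN: 22,000,000 × 21.4643 × 1.042500 = MXN 492,283,720.50.
The quoted forward overvalues CHF, so borrow MXN, buy CHF at spot, deposit the CHF at 6.56%, and sell the proceeds forward at 21.9858.
Profit = 496,908,394.40 − 492,283,720.50 = MXN 4,624,674.

MXN 4,624,674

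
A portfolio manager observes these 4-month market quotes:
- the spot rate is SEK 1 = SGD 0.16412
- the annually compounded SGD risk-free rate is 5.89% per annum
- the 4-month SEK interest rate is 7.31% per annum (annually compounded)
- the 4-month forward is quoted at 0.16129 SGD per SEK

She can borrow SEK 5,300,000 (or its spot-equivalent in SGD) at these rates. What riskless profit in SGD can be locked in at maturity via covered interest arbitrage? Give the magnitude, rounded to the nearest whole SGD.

SGD 11,410

T = 4/12 years.
Route A — deposit SEK, sell forward: 5,300,000 × 1.02379593 × 0.16129 = SGD 875,178.64.
Route B — convert at spot, deposit SGD: 5,300,000 × 0.16412 × 1.019260 = SGD 886,589.04.
The quoted forward undervalues SEK, so borrow SEK, convert to SGD at spot, deposit the SGD at 5.89%, and buy SEK forward at 0.16129 to cover the loan.
The gap between the two covered legs is SGD 11,410.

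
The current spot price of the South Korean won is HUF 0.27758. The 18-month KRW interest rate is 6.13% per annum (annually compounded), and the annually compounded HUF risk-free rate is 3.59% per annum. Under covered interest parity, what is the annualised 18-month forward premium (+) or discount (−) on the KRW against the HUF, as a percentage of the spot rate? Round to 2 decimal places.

-2.38%

T = 18/12 years.
CIP forward (HUF per KRW) = 0.27758 × 1.0543305/1.0933451 = 0.26767492.
Annualised premium = (F − S)/S × (1/T) = (0.26767492 − 0.27758)/0.27758 ÷ (18/12) = -2.38%.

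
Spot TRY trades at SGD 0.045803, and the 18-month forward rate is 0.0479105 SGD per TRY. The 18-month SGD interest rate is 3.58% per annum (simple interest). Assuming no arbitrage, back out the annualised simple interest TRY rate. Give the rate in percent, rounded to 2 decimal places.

0.49%

T = 18/12 years.
By CIP, F/S equals the SGD-to-TRY growth ratio: 0.0479105/0.045803 = 1.0460123.
The SGD side grows by 1 + 0.0358×18/12 = 1.053700.
Hence g_TRY = 1.0073495.
(1.0073495 − 1)/T = 0.004900, i.e. 0.49%.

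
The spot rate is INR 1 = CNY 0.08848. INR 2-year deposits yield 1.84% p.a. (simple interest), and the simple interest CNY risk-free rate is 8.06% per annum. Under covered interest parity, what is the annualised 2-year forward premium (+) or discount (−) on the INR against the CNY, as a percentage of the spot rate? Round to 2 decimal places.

+6.00%

T = 2 years.
F = S · g_CNY/g_INR = 0.08848 × 1.161200/1.036800 = 0.09909623.
(F − S)/S ÷ T = (0.09909623 − 0.08848)/0.08848/2 = 0.059992 → 6.00%.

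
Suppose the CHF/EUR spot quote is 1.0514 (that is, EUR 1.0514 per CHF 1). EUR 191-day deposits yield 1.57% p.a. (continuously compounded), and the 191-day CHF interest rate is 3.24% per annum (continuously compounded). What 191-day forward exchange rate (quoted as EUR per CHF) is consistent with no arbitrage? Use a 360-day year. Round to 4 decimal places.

T = 191/360 years.
EUR growth factor: e^(0.0157×191/360) = 1.0083645.
CHF growth factor: e^(0.0324×191/360) = 1.0173386.
Forward (EUR per CHF) = 1.0514 × 1.0083645 / 1.0173386 = 1.042125.

1.0421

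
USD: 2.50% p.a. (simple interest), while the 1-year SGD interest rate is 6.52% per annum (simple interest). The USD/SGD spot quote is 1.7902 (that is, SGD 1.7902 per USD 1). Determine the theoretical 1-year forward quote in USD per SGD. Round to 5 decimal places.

T = 1 year.
SGD growth factor: 1 + 0.0652×1 = 1.065200.
USD growth factor: 1 + 0.0250×1 = 1.025000.
Forward (SGD per USD) = 1.7902 × 1.065200 / 1.025000 = 1.860411.
Quoted the other way: 1/1.860411 = 0.53752 USD per SGD.

0.53752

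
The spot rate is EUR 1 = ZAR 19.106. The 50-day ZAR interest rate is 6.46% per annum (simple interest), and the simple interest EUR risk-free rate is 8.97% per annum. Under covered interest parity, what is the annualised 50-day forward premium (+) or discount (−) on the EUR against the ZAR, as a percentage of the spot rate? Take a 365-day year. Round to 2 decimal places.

-2.48%

T = 50/365 years.
No-arbitrage forward: 19.106 × 1.0088493 / 1.0122877 = 19.041103 ZAR/EUR.
(F − S)/S ÷ T = (19.041103 − 19.106)/19.106/(50/365) = -0.024796 → -2.48%.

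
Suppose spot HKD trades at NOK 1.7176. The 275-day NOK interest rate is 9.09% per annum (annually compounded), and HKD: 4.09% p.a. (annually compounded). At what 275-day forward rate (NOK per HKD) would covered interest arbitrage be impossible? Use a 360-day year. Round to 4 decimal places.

1.7803

T = 275/360 years.
Growth of 1 NOK over T: (1 + 0.0909)^(275/360) = 1.0687189.
Growth of 1 HKD over T: (1 + 0.0409)^(275/360) = 1.0310947.
CIP: F = S · (grow NOK)/(grow HKD) = 1.7176 × 1.0687189/1.0310947 = 1.780274 NOK per HKD.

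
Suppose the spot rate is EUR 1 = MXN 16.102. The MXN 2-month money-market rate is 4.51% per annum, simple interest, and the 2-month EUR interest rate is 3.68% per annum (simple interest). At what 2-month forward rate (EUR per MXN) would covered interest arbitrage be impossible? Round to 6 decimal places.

T = 2/12 years.
MXN accumulates by 1 + 0.0451×2/12 = 1.0075167.
EUR growth factor: 1 + 0.0368×2/12 = 1.0061333.
Forward (MXN per EUR) = 16.102 × 1.0075167 / 1.0061333 = 16.12414.
Quoted the other way: 1/16.12414 = 0.062019 EUR per MXN.

0.062019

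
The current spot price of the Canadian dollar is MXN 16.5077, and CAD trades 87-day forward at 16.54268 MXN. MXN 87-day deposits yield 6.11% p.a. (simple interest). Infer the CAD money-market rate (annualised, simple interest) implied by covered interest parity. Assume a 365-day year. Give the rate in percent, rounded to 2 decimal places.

T = 87/365 years.
By CIP, F/S equals the MXN-to-CAD growth ratio: 16.54268/16.5077 = 1.0021190.
The MXN side grows by 1 + 0.0611×87/365 = 1.0145636.
So the CAD growth factor = 1.0124183.
r = (1.0124183 − 1)/(87/365) = 0.052100 → 5.21%.

5.21%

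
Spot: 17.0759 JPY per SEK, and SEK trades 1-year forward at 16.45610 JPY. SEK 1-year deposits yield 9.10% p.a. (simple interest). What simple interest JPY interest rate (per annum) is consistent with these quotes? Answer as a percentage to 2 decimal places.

T = 1 year.
F/S = 16.4561/17.0759 = 0.9637032 = (growth of JPY) / (growth of SEK).
The SEK side grows by 1 + 0.0910×1 = 1.091000.
Hence g_JPY = 1.0514002.
(1.0514002 − 1)/T = 0.051400, i.e. 5.14%.

5.14%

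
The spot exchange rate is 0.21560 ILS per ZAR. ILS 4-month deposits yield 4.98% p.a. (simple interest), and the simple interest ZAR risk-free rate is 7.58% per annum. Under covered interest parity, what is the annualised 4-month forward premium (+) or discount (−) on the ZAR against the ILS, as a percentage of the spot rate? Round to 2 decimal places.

-2.54%

T = 4/12 years.
No-arbitrage forward: 0.2156 × 1.016600 / 1.0252667 = 0.21377751 ILS/ZAR.
(F − S)/S ÷ T = (0.21377751 − 0.2156)/0.2156/(4/12) = -0.025359 → -2.54%.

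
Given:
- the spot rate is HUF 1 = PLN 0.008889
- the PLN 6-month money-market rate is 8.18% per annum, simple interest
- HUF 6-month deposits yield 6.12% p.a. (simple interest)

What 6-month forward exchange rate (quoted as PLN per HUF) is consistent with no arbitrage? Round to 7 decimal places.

0.0089778

T = 6/12 years.
Growth of 1 PLN over T: 1 + 0.0818×6/12 = 1.040900.
HUF growth factor: 1 + 0.0612×6/12 = 1.030600.
So F = 0.008889 × 1.040900 / 1.030600 = 0.008977838 (PLN/HUF).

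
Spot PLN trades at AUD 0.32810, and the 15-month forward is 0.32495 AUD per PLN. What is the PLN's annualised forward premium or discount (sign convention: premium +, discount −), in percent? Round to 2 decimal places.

-0.77%

T = 15/12 years.
Period premium: (0.32495 − 0.3281)/0.3281 = -0.0096007.
×(1/T) gives -0.77% p.a.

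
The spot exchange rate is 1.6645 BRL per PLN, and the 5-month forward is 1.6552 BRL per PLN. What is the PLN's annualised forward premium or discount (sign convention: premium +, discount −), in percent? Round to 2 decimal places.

-1.34%

T = 5/12 years.
PLN trades forward at -0.55873% vs spot over the period.
Per annum: -0.0055873 / (5/12) = -0.013410 = -1.34%.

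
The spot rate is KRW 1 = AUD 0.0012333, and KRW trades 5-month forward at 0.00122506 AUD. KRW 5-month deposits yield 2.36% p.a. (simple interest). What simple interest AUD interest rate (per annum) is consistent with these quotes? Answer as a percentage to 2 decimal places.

0.74%

T = 5/12 years.
F/S = 0.00122506/0.0012333 = 0.9933187 = (growth of AUD) / (growth of KRW).
KRW growth factor: 1 + 0.0236×5/12 = 1.0098333.
So the AUD growth factor = 1.0030863.
(1.0030863 − 1)/T = 0.007407, i.e. 0.74%.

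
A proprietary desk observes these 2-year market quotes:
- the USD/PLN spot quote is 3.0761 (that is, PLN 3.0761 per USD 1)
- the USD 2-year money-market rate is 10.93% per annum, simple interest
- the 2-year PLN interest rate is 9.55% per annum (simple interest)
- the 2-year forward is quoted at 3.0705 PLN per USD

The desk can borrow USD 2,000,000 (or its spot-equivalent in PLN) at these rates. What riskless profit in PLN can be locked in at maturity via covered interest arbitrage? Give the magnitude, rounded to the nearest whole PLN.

T = 2 years.
Keep in USD, deliver into the forward: 2,000,000·1.218600·3.0705 = PLN 7,483,422.60.
Swap to PLN now, deposit: 2,000,000·3.0761·1.191000 = PLN 7,327,270.20.
The quoted forward overvalues USD, so borrow PLN, buy USD at spot, deposit the USD at 10.93%, and sell the proceeds forward at 3.0705.
Arbitrage profit = |7,483,422.60 − 7,327,270.20| = PLN 156,152.

PLN 156,152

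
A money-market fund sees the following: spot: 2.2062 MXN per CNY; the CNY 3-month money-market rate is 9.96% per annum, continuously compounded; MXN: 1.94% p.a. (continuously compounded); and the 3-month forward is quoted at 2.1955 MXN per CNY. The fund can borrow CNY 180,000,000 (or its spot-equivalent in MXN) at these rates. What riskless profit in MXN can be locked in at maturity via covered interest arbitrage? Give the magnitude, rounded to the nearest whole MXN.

MXN 6,107,074

T = 3/12 years.
Invest the CNY and cover forward: 180,000,000 × 1.02521259414 × 2.1955 = MXN 405,153,765.08.
Convert at spot and invest in MXN: 180,000,000 × 2.2062 × 1.00486178029 = MXN 399,046,690.74.
The quoted forward overvalues CNY, so borrow MXN, buy CNY at spot, deposit the CNY at 9.96%, and sell the proceeds forward at 2.1955.
Profit = 405,153,765.08 − 399,046,690.74 = MXN 6,107,074.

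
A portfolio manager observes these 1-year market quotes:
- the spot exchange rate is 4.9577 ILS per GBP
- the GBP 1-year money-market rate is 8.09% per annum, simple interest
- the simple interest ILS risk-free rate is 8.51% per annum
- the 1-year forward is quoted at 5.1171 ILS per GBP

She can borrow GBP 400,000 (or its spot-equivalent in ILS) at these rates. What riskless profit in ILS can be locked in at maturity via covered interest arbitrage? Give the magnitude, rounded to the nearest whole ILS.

T = 1 year.
Keep in GBP, deliver into the forward: 400,000·1.080900·5.1171 = ILS 2,212,429.36.
Swap to ILS now, deposit: 400,000·4.9577·1.085100 = ILS 2,151,840.11.
The quoted forward overvalues GBP, so borrow ILS, buy GBP at spot, deposit the GBP at 8.09%, and sell the proceeds forward at 5.1171.
The gap between the two covered legs is ILS 60,589.

ILS 60,589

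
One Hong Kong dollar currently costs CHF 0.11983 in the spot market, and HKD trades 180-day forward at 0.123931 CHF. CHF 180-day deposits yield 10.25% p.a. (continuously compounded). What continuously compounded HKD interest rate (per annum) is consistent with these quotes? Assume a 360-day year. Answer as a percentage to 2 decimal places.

T = 180/360 years.
F/S = 0.123931/0.11983 = 1.0342235 = (growth of CHF) / (growth of HKD).
CHF growth factor: e^(0.1025×180/360) = 1.052586.
That pins the HKD growth at 1.0177549.
r = ln(1.0177549)/(180/360) = 0.035198 → 3.52%.

3.52%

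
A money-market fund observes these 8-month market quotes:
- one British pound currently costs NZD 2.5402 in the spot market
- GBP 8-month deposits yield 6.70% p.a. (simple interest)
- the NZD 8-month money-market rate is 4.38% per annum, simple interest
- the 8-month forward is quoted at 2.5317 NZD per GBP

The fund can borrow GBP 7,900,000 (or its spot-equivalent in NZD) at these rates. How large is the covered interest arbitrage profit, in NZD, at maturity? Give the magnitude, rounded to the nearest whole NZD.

NZD 240,229

T = 8/12 years.
Keep in GBP, deliver into the forward: 7,900,000·1.0446666667·2.5317 = NZD 20,893,782.54.
Swap to NZD now, deposit: 7,900,000·2.5402·1.029200 = NZD 20,653,553.34.
The quoted forward overvalues GBP, so borrow NZD, buy GBP at spot, deposit the GBP at 6.70%, and sell the proceeds forward at 2.5317.
The gap between the two covered legs is NZD 240,229.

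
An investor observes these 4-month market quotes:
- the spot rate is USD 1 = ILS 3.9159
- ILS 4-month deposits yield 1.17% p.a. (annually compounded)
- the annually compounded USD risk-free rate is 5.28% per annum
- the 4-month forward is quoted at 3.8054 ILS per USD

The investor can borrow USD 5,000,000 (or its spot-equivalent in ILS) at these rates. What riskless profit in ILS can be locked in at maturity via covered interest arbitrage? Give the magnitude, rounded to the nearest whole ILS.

T = 4/12 years.
Invest the USD and cover forward: 5,000,000 × 1.0172990184 × 3.8054 = ILS 19,356,148.42.
Convert at spot and invest in ILS: 5,000,000 × 3.9159 × 1.0038848881 = ILS 19,655,564.17.
The quoted forward undervalues USD, so borrow USD, convert to ILS at spot, deposit the ILS at 1.17%, and buy USD forward at 3.8054 to cover the loan.
The gap between the two covered legs is ILS 299,416.

ILS 299,416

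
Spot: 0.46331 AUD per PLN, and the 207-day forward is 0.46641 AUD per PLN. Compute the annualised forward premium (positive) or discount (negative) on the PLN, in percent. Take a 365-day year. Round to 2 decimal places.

T = 207/365 years.
(F − S)/S = (0.46641 − 0.46331)/0.46331 = 0.0066910.
×(1/T) gives 1.18% p.a.

+1.18%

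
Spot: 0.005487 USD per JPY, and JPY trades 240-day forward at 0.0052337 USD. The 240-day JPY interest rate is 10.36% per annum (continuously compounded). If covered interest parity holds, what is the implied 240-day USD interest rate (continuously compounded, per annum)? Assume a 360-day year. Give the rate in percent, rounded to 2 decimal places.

3.27%

T = 240/360 years.
By CIP, F/S equals the USD-to-JPY growth ratio: 0.0052337/0.005487 = 0.9538363.
The JPY side grows by e^(0.1036×240/360) = 1.0715076.
That pins the USD growth at 1.0220428.
Take logs: ln 1.0220428 / (240/360) = 0.032705, so 3.27%.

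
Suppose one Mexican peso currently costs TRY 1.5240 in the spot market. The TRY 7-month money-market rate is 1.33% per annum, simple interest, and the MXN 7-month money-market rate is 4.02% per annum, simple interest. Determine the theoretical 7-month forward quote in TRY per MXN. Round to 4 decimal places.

1.5006

T = 7/12 years.
TRY growth factor: 1 + 0.0133×7/12 = 1.0077583.
MXN accumulates by 1 + 0.0402×7/12 = 1.023450.
Forward (TRY per MXN) = 1.524 × 1.0077583 / 1.023450 = 1.500634.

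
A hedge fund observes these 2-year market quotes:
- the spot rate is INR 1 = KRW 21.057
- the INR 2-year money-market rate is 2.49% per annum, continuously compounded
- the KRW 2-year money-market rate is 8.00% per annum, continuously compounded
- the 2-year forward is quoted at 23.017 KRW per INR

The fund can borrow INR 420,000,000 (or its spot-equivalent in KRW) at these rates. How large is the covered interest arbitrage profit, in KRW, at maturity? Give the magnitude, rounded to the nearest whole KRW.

KRW 217,707,220

T = 2 years.
Keep in INR, deliver into the forward: 420,000,000·1.051060863181·23.017 = KRW 10,160,752,512.89.
Swap to KRW now, deposit: 420,000,000·21.057·1.173510870992 = KRW 10,378,459,732.40.
The quoted forward undervalues INR, so borrow INR, convert to KRW at spot, deposit the KRW at 8.00%, and buy INR forward at 23.017 to cover the loan.
Arbitrage profit = |10,160,752,512.89 − 10,378,459,732.40| = KRW 217,707,220.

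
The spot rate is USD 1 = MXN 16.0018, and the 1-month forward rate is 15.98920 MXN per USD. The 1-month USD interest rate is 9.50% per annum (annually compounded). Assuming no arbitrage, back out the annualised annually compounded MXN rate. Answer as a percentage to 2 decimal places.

8.47%

T = 1/12 years.
CIP gives F = S · g_MXN/g_USD, so g_MXN/g_USD = 15.9892/16.0018 = 0.9992126.
The USD side grows by (1 + 0.0950)^(1/12) = 1.0075915.
That pins the MXN growth at 1.0067981.
Annualise: 1.0067981^(12/1) − 1 = 0.084698 = 8.47%.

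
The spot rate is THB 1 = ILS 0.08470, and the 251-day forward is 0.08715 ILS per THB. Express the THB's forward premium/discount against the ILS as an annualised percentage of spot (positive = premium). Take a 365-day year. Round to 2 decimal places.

+4.21%

T = 251/365 years.
Period premium: (0.08715 − 0.0847)/0.0847 = 0.0289256.
Per annum: 0.0289256 / (251/365) = 0.042063 = 4.21%.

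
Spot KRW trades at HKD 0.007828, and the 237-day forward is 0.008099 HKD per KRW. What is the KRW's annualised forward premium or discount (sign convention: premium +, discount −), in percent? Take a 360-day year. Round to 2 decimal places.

+5.26%

T = 237/360 years.
(F − S)/S = (0.008099 − 0.007828)/0.007828 = 0.0346193.
Per annum: 0.0346193 / (237/360) = 0.052586 = 5.26%.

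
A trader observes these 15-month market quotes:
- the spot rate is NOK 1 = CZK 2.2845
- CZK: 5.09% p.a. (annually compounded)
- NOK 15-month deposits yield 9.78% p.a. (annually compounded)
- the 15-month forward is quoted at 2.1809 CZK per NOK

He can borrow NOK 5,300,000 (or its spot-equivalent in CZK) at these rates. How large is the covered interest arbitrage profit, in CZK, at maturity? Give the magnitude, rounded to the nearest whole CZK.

CZK 105,647

T = 15/12 years.
Keep in NOK, deliver into the forward: 5,300,000·1.1237094498·2.1809 = CZK 12,988,699.08.
Swap to CZK now, deposit: 5,300,000·2.2845·1.0640247744 = CZK 12,883,052.36.
The quoted forward overvalues NOK, so borrow CZK, buy NOK at spot, deposit the NOK at 9.78%, and sell the proceeds forward at 2.1809.
The gap between the two covered legs is CZK 105,647.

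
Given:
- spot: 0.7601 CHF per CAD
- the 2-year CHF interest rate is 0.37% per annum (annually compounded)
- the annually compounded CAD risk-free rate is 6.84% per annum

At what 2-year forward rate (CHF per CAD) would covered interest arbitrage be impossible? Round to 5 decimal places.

T = 2 years.
Growth of 1 CHF over T: (1 + 0.0037)^2 = 1.0074137.
CAD growth factor: (1 + 0.0684)^2 = 1.1414786.
CIP: F = S · (grow CHF)/(grow CAD) = 0.7601 × 1.0074137/1.1414786 = 0.6708274 CHF per CAD.

0.67083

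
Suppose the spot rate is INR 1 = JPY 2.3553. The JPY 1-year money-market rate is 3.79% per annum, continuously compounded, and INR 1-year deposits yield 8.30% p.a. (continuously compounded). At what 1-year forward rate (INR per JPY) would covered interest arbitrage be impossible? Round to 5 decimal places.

0.44416

T = 1 year.
Growth of 1 JPY over T: e^(0.0379×1) = 1.0386274.
INR accumulates by e^(0.0830×1) = 1.0865418.
So F = 2.3553 × 1.0386274 / 1.0865418 = 2.251436 (JPY/INR).
Invert for INR per JPY: 1 / 2.251436 = 0.44416.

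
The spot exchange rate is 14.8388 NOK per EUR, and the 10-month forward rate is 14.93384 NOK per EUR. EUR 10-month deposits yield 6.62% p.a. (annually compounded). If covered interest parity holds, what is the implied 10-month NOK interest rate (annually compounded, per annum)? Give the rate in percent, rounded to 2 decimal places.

7.44%

T = 10/12 years.
CIP gives F = S · g_NOK/g_EUR, so g_NOK/g_EUR = 14.93384/14.8388 = 1.0064048.
EUR growth factor: (1 + 0.0662)^(10/12) = 1.0548699.
So the NOK growth factor = 1.0616261.
Annualise: 1.0616261^(12/10) − 1 = 0.074400 = 7.44%.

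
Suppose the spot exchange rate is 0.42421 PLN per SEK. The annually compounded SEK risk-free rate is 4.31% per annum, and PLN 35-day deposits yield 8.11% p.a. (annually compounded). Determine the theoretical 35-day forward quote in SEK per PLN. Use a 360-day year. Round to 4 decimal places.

2.3491

T = 35/360 years.
PLN growth factor: (1 + 0.0811)^(35/360) = 1.0076101.
Growth of 1 SEK over T: (1 + 0.0431)^(35/360) = 1.0041109.
Forward (PLN per SEK) = 0.42421 × 1.0076101 / 1.0041109 = 0.4256883.
Quoted the other way: 1/0.4256883 = 2.3491 SEK per PLN.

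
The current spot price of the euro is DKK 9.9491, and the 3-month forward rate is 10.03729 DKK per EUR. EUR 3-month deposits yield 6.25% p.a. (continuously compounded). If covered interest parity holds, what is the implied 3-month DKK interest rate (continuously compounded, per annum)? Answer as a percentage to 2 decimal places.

T = 3/12 years.
F/S = 10.03729/9.9491 = 1.0088641 = (growth of DKK) / (growth of EUR).
EUR growth factor: e^(0.0625×3/12) = 1.0157477.
So the DKK growth factor = 1.0247514.
Take logs: ln 1.0247514 / (3/12) = 0.097800, so 9.78%.

9.78%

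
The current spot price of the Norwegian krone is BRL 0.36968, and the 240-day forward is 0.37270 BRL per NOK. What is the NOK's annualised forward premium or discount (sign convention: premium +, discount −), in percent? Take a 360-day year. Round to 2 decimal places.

T = 240/360 years.
NOK trades forward at +0.81692% vs spot over the period.
Per annum: 0.0081692 / (240/360) = 0.012254 = 1.23%.

+1.23%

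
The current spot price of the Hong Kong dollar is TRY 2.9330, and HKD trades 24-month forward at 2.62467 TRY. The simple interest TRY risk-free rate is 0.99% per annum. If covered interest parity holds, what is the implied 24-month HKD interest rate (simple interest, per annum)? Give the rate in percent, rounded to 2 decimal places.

6.98%

T = 2 years.
CIP gives F = S · g_TRY/g_HKD, so g_TRY/g_HKD = 2.62467/2.933 = 0.8948756.
TRY growth factor: 1 + 0.0099×2 = 1.019800.
Hence g_HKD = 1.1395997.
(1.1395997 − 1)/T = 0.069800, i.e. 6.98%.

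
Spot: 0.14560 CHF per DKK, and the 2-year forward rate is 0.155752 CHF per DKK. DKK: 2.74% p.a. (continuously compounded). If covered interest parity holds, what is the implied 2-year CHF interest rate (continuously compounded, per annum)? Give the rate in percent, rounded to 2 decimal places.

T = 2 years.
By CIP, F/S equals the CHF-to-DKK growth ratio: 0.155752/0.1456 = 1.0697253.
DKK growth factor: e^(0.0274×2) = 1.0563293.
That pins the CHF growth at 1.1299822.
r = ln(1.1299822)/2 = 0.061101 → 6.11%.

6.11%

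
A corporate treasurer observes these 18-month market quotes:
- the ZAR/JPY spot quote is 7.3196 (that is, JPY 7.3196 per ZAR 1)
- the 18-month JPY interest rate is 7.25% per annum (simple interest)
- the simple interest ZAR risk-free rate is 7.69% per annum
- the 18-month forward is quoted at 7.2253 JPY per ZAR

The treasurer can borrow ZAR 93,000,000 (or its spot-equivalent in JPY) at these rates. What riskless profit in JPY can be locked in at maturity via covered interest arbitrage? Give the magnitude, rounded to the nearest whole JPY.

JPY 5,288,737

T = 18/12 years.
Route A — deposit ZAR, sell forward: 93,000,000 × 1.115350 × 7.2253 = JPY 749,462,667.02.
Route B — convert at spot, deposit JPY: 93,000,000 × 7.3196 × 1.108750 = JPY 754,751,404.50.
The quoted forward undervalues ZAR, so borrow ZAR, convert to JPY at spot, deposit the JPY at 7.25%, and buy ZAR forward at 7.2253 to cover the loan.
Arbitrage profit = |749,462,667.02 − 754,751,404.50| = JPY 5,288,737.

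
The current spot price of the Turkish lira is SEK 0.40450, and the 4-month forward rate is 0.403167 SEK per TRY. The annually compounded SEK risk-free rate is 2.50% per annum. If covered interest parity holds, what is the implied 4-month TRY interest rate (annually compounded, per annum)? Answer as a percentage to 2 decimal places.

T = 4/12 years.
By CIP, F/S equals the SEK-to-TRY growth ratio: 0.403167/0.4045 = 0.9967046.
The SEK side grows by (1 + 0.0250)^(4/12) = 1.0082648.
That pins the TRY growth at 1.0115984.
Annualise: 1.0115984^(12/4) − 1 = 0.035200 = 3.52%.

3.52%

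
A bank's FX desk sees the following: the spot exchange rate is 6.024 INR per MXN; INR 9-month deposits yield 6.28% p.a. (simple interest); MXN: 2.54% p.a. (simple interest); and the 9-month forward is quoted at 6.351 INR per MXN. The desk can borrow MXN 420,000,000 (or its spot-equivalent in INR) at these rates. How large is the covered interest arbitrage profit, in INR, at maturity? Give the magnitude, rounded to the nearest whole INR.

T = 9/12 years.
Invest the MXN and cover forward: 420,000,000 × 1.019050 × 6.351 = INR 2,718,234,351.00.
Convert at spot and invest in INR: 420,000,000 × 6.024 × 1.047100 = INR 2,649,246,768.00.
The quoted forward overvalues MXN, so borrow INR, buy MXN at spot, deposit the MXN at 2.54%, and sell the proceeds forward at 6.351.
Profit = 2,718,234,351.00 − 2,649,246,768.00 = INR 68,987,583.

INR 68,987,583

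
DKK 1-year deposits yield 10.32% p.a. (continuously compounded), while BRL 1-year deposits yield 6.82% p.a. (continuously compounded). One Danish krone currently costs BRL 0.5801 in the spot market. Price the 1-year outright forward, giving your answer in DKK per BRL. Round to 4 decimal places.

1.7852

T = 1 year.
BRL growth factor: e^(0.0682×1) = 1.0705794.
Growth of 1 DKK over T: e^(0.1032×1) = 1.1087131.
CIP: F = S · (grow BRL)/(grow DKK) = 0.5801 × 1.0705794/1.1087131 = 0.5601477 BRL per DKK.
Quoted the other way: 1/0.5601477 = 1.7852 DKK per BRL.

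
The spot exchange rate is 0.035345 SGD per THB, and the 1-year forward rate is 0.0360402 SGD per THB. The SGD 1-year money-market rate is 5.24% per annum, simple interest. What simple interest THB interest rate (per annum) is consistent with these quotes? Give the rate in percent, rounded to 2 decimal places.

T = 1 year.
By CIP, F/S equals the SGD-to-THB growth ratio: 0.0360402/0.035345 = 1.0196690.
The SGD side grows by 1 + 0.0524×1 = 1.052400.
So the THB growth factor = 1.0320996.
r = (1.0320996 − 1)/1 = 0.032100 → 3.21%.

3.21%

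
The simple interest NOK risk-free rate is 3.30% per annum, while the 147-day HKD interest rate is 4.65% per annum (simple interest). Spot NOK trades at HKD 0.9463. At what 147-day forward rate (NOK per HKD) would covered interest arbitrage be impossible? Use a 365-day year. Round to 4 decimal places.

1.0511

T = 147/365 years.
Growth of 1 HKD over T: 1 + 0.0465×147/365 = 1.0187274.
NOK accumulates by 1 + 0.0330×147/365 = 1.0132904.
Forward (HKD per NOK) = 0.9463 × 1.0187274 / 1.0132904 = 0.9513776.
Invert for NOK per HKD: 1 / 0.9513776 = 1.0511.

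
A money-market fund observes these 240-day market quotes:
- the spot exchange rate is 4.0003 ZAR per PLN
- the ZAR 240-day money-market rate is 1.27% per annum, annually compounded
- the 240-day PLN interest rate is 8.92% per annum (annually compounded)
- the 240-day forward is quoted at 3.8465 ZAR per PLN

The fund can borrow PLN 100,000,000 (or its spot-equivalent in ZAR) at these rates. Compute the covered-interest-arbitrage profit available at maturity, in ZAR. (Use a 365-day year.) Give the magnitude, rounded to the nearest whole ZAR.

T = 240/365 years.
Route A — deposit PLN, sell forward: 100,000,000 × 1.05779020037 × 3.8465 = ZAR 406,879,000.57.
Route B — convert at spot, deposit ZAR: 100,000,000 × 4.0003 × 1.0083326275 = ZAR 403,363,300.98.
The quoted forward overvalues PLN, so borrow ZAR, buy PLN at spot, deposit the PLN at 8.92%, and sell the proceeds forward at 3.8465.
Profit = 406,879,000.57 − 403,363,300.98 = ZAR 3,515,700.

ZAR 3,515,700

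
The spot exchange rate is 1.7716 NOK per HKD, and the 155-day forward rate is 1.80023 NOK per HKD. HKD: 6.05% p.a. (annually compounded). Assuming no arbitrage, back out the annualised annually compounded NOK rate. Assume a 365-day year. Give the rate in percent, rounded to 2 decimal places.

T = 155/365 years.
CIP gives F = S · g_NOK/g_HKD, so g_NOK/g_HKD = 1.80023/1.7716 = 1.0161605.
The HKD side grows by (1 + 0.0605)^(155/365) = 1.0252583.
Hence g_NOK = 1.041827.
Annualise: 1.041827^(365/155) − 1 = 0.101300 = 10.13%.

10.13%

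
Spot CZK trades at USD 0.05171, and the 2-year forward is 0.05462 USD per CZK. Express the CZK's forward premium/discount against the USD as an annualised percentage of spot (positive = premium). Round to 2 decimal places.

T = 2 years.
Period premium: (0.05462 − 0.05171)/0.05171 = 0.0562754.
×(1/T) gives 2.81% p.a.

+2.81%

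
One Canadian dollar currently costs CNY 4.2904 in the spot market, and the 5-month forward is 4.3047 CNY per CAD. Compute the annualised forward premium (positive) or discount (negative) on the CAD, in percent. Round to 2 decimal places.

T = 5/12 years.
(F − S)/S = (4.3047 − 4.2904)/4.2904 = 0.0033330.
Annualise by dividing by T: 0.0033330 / (5/12) = 0.007999 → 0.80%.

+0.80%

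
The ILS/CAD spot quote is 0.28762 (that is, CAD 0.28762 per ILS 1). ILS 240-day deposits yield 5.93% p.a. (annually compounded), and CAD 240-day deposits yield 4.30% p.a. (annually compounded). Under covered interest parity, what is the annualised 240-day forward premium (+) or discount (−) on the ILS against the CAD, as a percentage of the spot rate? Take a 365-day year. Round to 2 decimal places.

-1.54%

T = 240/365 years.
No-arbitrage forward: 0.28762 × 1.0280697 / 1.038606 = 0.28470219 CAD/ILS.
Annualised premium = (F − S)/S × (1/T) = (0.28470219 − 0.28762)/0.28762 ÷ (240/365) = -1.54%.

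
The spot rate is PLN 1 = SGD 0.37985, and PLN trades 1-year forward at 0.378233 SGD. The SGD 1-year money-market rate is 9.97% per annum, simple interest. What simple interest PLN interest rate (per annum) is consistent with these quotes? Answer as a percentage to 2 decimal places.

T = 1 year.
F/S = 0.378233/0.37985 = 0.9957431 = (growth of SGD) / (growth of PLN).
SGD growth factor: 1 + 0.0997×1 = 1.099700.
That pins the PLN growth at 1.1044013.
(1.1044013 − 1)/T = 0.104401, i.e. 10.44%.

10.44%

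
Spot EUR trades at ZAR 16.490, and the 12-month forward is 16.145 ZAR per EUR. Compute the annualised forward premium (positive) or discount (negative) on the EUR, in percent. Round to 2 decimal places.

T = 1 year.
(F − S)/S = (16.145 − 16.49)/16.49 = -0.0209218.
×(1/T) gives -2.09% p.a.

-2.09%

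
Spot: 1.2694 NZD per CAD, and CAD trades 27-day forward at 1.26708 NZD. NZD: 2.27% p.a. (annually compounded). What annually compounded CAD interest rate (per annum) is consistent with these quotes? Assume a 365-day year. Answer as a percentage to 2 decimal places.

4.83%

T = 27/365 years.
F/S = 1.26708/1.2694 = 0.9981724 = (growth of NZD) / (growth of CAD).
The NZD side grows by (1 + 0.0227)^(27/365) = 1.0016618.
That pins the CAD growth at 1.0034958.
Annualise: 1.0034958^(365/27) − 1 = 0.048306 = 4.83%.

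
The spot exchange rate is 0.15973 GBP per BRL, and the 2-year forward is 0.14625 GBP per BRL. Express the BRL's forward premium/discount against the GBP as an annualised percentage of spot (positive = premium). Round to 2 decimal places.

T = 2 years.
Period premium: (0.14625 − 0.15973)/0.15973 = -0.0843924.
×(1/T) gives -4.22% p.a.

-4.22%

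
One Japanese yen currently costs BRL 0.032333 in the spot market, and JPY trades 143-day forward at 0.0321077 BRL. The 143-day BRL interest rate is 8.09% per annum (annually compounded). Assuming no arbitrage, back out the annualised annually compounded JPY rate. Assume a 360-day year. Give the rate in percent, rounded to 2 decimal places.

10.01%

T = 143/360 years.
CIP gives F = S · g_BRL/g_JPY, so g_BRL/g_JPY = 0.0321077/0.032333 = 0.9930319.
The BRL side grows by (1 + 0.0809)^(143/360) = 1.0313839.
So the JPY growth factor = 1.0386211.
Annualise: 1.0386211^(360/143) − 1 = 0.100096 = 10.01%.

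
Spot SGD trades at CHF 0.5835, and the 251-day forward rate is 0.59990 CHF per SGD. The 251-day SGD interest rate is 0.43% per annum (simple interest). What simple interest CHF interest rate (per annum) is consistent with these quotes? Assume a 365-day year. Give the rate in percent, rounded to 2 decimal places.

4.53%

T = 251/365 years.
By CIP, F/S equals the CHF-to-SGD growth ratio: 0.5999/0.5835 = 1.0281063.
The SGD side grows by 1 + 0.0043×251/365 = 1.002957.
That pins the CHF growth at 1.0311464.
r = (1.0311464 − 1)/(251/365) = 0.045293 → 4.53%.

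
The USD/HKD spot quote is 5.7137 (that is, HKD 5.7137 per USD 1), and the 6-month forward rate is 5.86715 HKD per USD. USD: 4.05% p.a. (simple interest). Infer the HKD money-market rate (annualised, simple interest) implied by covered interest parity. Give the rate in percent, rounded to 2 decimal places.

9.53%

T = 6/12 years.
By CIP, F/S equals the HKD-to-USD growth ratio: 5.86715/5.7137 = 1.0268565.
USD growth factor: 1 + 0.0405×6/12 = 1.020250.
Hence g_HKD = 1.0476503.
(1.0476503 − 1)/T = 0.095301, i.e. 9.53%.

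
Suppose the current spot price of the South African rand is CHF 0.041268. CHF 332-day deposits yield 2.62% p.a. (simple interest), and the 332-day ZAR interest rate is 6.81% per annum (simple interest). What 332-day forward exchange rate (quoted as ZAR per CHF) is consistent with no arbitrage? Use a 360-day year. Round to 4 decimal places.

T = 332/360 years.
CHF growth factor: 1 + 0.0262×332/360 = 1.02416222.
ZAR growth factor: 1 + 0.0681×332/360 = 1.06280333.
Forward (CHF per ZAR) = 0.041268 × 1.02416222 / 1.06280333 = 0.039767589.
Quoted the other way: 1/0.039767589 = 25.1461 ZAR per CHF.

25.1461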